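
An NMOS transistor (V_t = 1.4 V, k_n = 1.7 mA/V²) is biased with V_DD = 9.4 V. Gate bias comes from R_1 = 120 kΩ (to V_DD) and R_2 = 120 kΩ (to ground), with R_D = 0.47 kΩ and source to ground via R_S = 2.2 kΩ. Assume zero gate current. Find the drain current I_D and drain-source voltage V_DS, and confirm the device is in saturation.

I_D ≈ 1 mA, V_DS ≈ 6.7 V

V_G = V_DD·R_2/(R_1+R_2) = 9.4×120/240 = 4.7 V.
Assume saturation: I_D = (k_n/2)(V_GS − V_t)² with V_GS = V_G − I_D·R_S = 4.7 − 2.2·I_D.
Substituting gives 4.11·I_D² − 13.3·I_D + 9.26 = 0, with roots I_D = 1.01 or 2.24 mA.
The root I_D = 2.24 mA gives V_GS = -0.222 V ≤ V_t, so take I_D = 1.01 mA.
Then V_GS = 2.49 V and V_DS = V_DD − I_D(R_D+R_S) = 9.4 − 1.01×2.67 = 6.72 V.
Saturation requires V_DS ≥ V_GS − V_t = 1.09 V; 6.72 ≥ 1.09 ✓.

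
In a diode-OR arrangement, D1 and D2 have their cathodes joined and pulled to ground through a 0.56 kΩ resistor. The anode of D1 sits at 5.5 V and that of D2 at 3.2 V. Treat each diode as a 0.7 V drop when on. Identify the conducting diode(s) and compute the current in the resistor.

Assume both conduct. Then node N would need to be at both 5.5−0.7 = 4.8 V and 3.2−0.7 = 2.5 V, which is impossible.
Assume only D1 conducts: V_N = 5.5 − 0.7 = 4.8 V, so I_R = 4.8/0.56 = 8.57 mA.
Check D2: its anode-to-cathode voltage is 3.2 − 4.8 = -1.6 V < 0.7 V, so it is off. The assumption is consistent.

Only D1 conducts; I_R ≈ 8.6 mA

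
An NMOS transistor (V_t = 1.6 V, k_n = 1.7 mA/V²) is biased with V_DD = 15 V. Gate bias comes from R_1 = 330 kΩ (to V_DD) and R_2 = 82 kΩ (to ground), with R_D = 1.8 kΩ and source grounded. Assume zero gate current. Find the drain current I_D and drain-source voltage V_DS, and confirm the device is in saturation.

I_D ≈ 1.6 mA, V_DS ≈ 12 V

V_G = V_DD·R_2/(R_1+R_2) = 15×82/412 = 2.99 V. With the source grounded, V_GS = V_G = 2.99 V.
Assume saturation: I_D = (k_n/2)(V_GS − V_t)² = (1.7/2)×(2.99 − 1.6)² = 0.85×1.39² = 1.63 mA.
V_DS = V_DD − I_D·R_D = 15 − 1.63×1.8 = 12.1 V.
Saturation requires V_DS ≥ V_GS − V_t = 1.39 V; 12.1 ≥ 1.39 ✓.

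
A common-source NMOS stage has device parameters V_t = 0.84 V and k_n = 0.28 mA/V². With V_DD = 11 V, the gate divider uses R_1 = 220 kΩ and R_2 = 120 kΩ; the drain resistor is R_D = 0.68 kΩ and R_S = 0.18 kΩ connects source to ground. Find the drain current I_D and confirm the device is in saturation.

V_G = V_DD·R_2/(R_1+R_2) = 11×120/340 = 3.88 V.
Assume saturation: I_D = (k_n/2)(V_GS − V_t)² with V_GS = V_G − I_D·R_S = 3.88 − 0.18·I_D.
Substituting gives 0.00454·I_D² − 1.15·I_D + 1.3 = 0, with roots I_D = 1.13 or 253 mA.
The root I_D = 253 mA gives V_GS = -41.7 V ≤ V_t, so take I_D = 1.13 mA.
Then V_GS = 3.68 V and V_DS = V_DD − I_D(R_D+R_S) = 11 − 1.13×0.86 = 10 V.
Saturation requires V_DS ≥ V_GS − V_t = 2.84 V; 10 ≥ 2.84 ✓.

I_D ≈ 1.1 mA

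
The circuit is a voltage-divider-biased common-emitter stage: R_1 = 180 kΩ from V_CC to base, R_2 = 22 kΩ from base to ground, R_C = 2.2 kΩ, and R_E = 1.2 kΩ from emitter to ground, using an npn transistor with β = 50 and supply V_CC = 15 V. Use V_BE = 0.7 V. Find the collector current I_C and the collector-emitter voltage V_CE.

Thevenize the base divider: V_Th = V_CC·R_2/(R_1+R_2) = 15×22/202 = 1.63 V, R_Th = R_1‖R_2 = 19.6 kΩ.
Base-emitter loop: V_Th = I_B·R_Th + V_BE + (β+1)I_B·R_E, so I_B = (1.63 − 0.7) / (19.6 + 51×1.2) = 0.0116 mA.
I_C = β·I_B = 50×0.0116 = 0.578 mA, and I_E = (β+1)I_B = 0.589 mA.
V_CE = V_CC − I_C·R_C − I_E·R_E = 15 − 0.578×2.2 − 0.589×1.2 = 13 V.
V_CE = 13 V > 0.2 V confirms active-region operation.

I_C ≈ 0.58 mA, V_CE ≈ 13 V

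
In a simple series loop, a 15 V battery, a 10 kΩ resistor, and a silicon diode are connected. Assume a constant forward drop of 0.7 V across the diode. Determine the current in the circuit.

KVL around the loop: 15 = V_D + I·R = 0.7 + I × 10 kΩ.
So I = (15 − 0.7) / 10 kΩ = 14.3 / 10 = 1.43 mA.

I ≈ 1.4 mA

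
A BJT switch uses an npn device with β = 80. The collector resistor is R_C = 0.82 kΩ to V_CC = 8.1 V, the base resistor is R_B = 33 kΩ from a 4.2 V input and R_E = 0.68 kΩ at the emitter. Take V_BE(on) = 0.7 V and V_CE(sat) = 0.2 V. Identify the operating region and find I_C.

active; I_C ≈ 3.2 mA

Assume active. Base-emitter loop: I_B = (V_BB − V_BE)/(R_B + (β+1)R_E) = (4.2 − 0.7)/(33 + 81×0.68) = 0.0397 mA.
I_C = β·I_B = 80×0.0397 = 3.18 mA.
V_CE = V_CC − I_C·R_C − I_E·R_E = 8.1 − 3.18×0.82 − 3.22×0.68 = 3.3 V > V_CE(sat), so the active-region assumption holds.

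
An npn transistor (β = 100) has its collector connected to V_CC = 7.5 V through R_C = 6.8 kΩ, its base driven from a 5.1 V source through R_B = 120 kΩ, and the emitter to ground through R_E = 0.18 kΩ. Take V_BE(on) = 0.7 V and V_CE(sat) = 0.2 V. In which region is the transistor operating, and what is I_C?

saturation; I_C ≈ 1 mA

Assume active: I_B = (5.1 − 0.7)/(120 + 101×0.18) = 0.0318 mA, I_C = β·I_B = 3.18 mA.
Then V_CE = 7.5 − 3.18×6.8 − 3.22×0.18 = -14.7 V < 0.2 V — the active assumption fails.
Re-solve with V_CE = 0.2 V. KCL at the emitter: V_E/R_E = (V_BB−0.7−V_E)/R_B + (V_CC−0.2−V_E)/R_C, giving V_E = 0.194 V.
I_C = (V_CC − 0.2 − V_E)/R_C = (7.3 − 0.194)/6.8 = 1.04 mA.
Check: I_B = (4.4 − 0.194)/120 = 0.035 mA, and β·I_B = 3.5 mA > I_C, confirming saturation.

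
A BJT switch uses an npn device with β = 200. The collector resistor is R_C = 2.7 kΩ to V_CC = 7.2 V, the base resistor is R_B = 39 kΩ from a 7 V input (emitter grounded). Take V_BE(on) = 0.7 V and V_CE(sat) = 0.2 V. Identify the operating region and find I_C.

Assume active: I_B = (7 − 0.7)/39 = 0.162 mA, giving I_C = β·I_B = 32.3 mA.
But then V_CE = 7.2 − 32.3×2.7 = -80 V < V_CE(sat) = 0.2 V — impossible in the active region.
So the transistor is saturated. With V_CE = 0.2 V, I_C = (V_CC − 0.2)/R_C = 7/2.7 = 2.59 mA.
Check: β·I_B = 32.3 mA > I_C = 2.59 mA, confirming saturation.

saturation; I_C ≈ 2.6 mA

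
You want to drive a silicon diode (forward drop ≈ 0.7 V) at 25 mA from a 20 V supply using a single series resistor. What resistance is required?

R ≈ 0.77 kΩ

The resistor drops V_S − V_D = 20 − 0.7 = 19.3 V at 25 mA.
R = 19.3 V / 25 mA = 0.772 kΩ.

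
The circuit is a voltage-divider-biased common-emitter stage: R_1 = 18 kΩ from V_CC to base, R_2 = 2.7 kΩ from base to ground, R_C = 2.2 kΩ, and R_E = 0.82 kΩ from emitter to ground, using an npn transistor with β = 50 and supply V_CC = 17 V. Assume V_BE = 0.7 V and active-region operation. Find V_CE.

Thevenize the base divider: V_Th = V_CC·R_2/(R_1+R_2) = 17×2.7/20.7 = 2.22 V, R_Th = R_1‖R_2 = 2.35 kΩ.
Base-emitter loop: V_Th = I_B·R_Th + V_BE + (β+1)I_B·R_E, so I_B = (2.22 − 0.7) / (2.35 + 51×0.82) = 0.0344 mA.
I_C = β·I_B = 50×0.0344 = 1.72 mA, and I_E = (β+1)I_B = 1.75 mA.
V_CE = V_CC − I_C·R_C − I_E·R_E = 17 − 1.72×2.2 − 1.75×0.82 = 11.8 V.
V_CE = 11.8 V > 0.2 V confirms active-region operation.

V_CE ≈ 12 V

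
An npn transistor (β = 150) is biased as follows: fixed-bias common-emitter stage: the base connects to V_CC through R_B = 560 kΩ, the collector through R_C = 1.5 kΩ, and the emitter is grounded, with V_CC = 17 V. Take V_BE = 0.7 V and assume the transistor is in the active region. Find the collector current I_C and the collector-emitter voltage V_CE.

I_C ≈ 4.4 mA, V_CE ≈ 10 V

Base loop: V_CC = I_B·R_B + V_BE, so I_B = (17 − 0.7)/560 kΩ = 0.0291 mA.
In the active region I_C = β·I_B = 150 × 0.0291 = 4.37 mA.
Collector loop: V_CE = V_CC − I_C·R_C = 17 − 4.37×1.5 = 10.5 V.
Since V_CE = 10.5 V > V_CE(sat) ≈ 0.2 V, the transistor is in the active region as assumed.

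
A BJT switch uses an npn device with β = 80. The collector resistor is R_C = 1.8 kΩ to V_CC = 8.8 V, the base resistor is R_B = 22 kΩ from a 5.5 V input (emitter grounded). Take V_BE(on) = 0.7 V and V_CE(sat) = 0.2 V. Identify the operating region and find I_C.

Assume active: I_B = (5.5 − 0.7)/22 = 0.218 mA, giving I_C = β·I_B = 17.5 mA.
But then V_CE = 8.8 − 17.5×1.8 = -22.6 V < V_CE(sat) = 0.2 V — impossible in the active region.
So the transistor is saturated. With V_CE = 0.2 V, I_C = (V_CC − 0.2)/R_C = 8.6/1.8 = 4.78 mA.
Check: β·I_B = 17.5 mA > I_C = 4.78 mA, confirming saturation.

saturation; I_C ≈ 4.8 mA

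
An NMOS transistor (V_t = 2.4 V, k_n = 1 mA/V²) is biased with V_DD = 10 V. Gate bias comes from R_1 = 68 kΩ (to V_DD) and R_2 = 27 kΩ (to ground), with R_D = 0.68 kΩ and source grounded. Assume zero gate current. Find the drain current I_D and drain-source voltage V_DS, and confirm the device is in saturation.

I_D ≈ 0.098 mA, V_DS ≈ 9.9 V

V_G = V_DD·R_2/(R_1+R_2) = 10×27/95 = 2.84 V. With the source grounded, V_GS = V_G = 2.84 V.
Assume saturation: I_D = (k_n/2)(V_GS − V_t)² = (1/2)×(2.84 − 2.4)² = 0.5×0.442² = 0.0977 mA.
V_DS = V_DD − I_D·R_D = 10 − 0.0977×0.68 = 9.93 V.
Saturation requires V_DS ≥ V_GS − V_t = 0.442 V; 9.93 ≥ 0.442 ✓.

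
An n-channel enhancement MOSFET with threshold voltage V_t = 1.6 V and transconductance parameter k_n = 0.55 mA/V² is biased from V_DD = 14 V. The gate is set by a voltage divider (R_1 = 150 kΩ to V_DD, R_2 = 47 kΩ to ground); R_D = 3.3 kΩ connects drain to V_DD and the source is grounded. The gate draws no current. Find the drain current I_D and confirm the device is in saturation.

I_D ≈ 0.83 mA

V_G = V_DD·R_2/(R_1+R_2) = 14×47/197 = 3.34 V. With the source grounded, V_GS = V_G = 3.34 V.
Assume saturation: I_D = (k_n/2)(V_GS − V_t)² = (0.55/2)×(3.34 − 1.6)² = 0.275×1.74² = 0.833 mA.
V_DS = V_DD − I_D·R_D = 14 − 0.833×3.3 = 11.3 V.
Saturation requires V_DS ≥ V_GS − V_t = 1.74 V; 11.3 ≥ 1.74 ✓.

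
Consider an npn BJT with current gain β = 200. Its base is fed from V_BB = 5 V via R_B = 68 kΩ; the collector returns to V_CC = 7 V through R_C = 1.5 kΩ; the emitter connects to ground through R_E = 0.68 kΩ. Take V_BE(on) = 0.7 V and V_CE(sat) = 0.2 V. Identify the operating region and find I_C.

saturation; I_C ≈ 3.1 mA

Assume active: I_B = (5 − 0.7)/(68 + 201×0.68) = 0.021 mA, I_C = β·I_B = 4.2 mA.
Then V_CE = 7 − 4.2×1.5 − 4.22×0.68 = -2.17 V < 0.2 V — the active assumption fails.
Re-solve with V_CE = 0.2 V. KCL at the emitter: V_E/R_E = (V_BB−0.7−V_E)/R_B + (V_CC−0.2−V_E)/R_C, giving V_E = 2.14 V.
I_C = (V_CC − 0.2 − V_E)/R_C = (6.8 − 2.14)/1.5 = 3.11 mA.
Check: I_B = (4.3 − 2.14)/68 = 0.0318 mA, and β·I_B = 6.36 mA > I_C, confirming saturation.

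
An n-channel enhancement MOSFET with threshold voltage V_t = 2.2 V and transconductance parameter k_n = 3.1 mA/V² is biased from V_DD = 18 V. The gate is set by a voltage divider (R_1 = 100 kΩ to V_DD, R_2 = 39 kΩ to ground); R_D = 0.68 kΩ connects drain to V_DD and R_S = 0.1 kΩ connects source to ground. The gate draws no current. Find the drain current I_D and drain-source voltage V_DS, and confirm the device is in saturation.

I_D ≈ 7.1 mA, V_DS ≈ 12 V

V_G = V_DD·R_2/(R_1+R_2) = 18×39/139 = 5.05 V.
Assume saturation: I_D = (k_n/2)(V_GS − V_t)² with V_GS = V_G − I_D·R_S = 5.05 − 0.1·I_D.
Substituting gives 0.0155·I_D² − 1.88·I_D + 12.6 = 0, with roots I_D = 7.1 or 114 mA.
The root I_D = 114 mA gives V_GS = -6.39 V ≤ V_t, so take I_D = 7.1 mA.
Then V_GS = 4.34 V and V_DS = V_DD − I_D(R_D+R_S) = 18 − 7.1×0.78 = 12.5 V.
Saturation requires V_DS ≥ V_GS − V_t = 2.14 V; 12.5 ≥ 2.14 ✓.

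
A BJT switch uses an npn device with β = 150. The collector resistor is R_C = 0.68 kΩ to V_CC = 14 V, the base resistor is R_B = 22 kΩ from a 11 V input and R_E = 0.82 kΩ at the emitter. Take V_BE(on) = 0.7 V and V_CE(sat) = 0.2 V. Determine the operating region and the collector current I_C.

Assume active: I_B = (11 − 0.7)/(22 + 151×0.82) = 0.0706 mA, I_C = β·I_B = 10.6 mA.
Then V_CE = 14 − 10.6×0.68 − 10.7×0.82 = -1.95 V < 0.2 V — the active assumption fails.
Re-solve with V_CE = 0.2 V. KCL at the emitter: V_E/R_E = (V_BB−0.7−V_E)/R_B + (V_CC−0.2−V_E)/R_C, giving V_E = 7.59 V.
I_C = (V_CC − 0.2 − V_E)/R_C = (13.8 − 7.59)/0.68 = 9.13 mA.
Check: I_B = (10.3 − 7.59)/22 = 0.123 mA, and β·I_B = 18.5 mA > I_C, confirming saturation.

saturation; I_C ≈ 9.1 mA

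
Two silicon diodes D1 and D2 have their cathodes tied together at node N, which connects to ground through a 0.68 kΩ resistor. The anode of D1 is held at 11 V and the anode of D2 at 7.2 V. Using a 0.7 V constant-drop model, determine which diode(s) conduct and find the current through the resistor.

Assume both conduct. Then node N would need to be at both 11−0.7 = 10.3 V and 7.2−0.7 = 6.5 V, which is impossible.
Assume only D1 conducts: V_N = 11 − 0.7 = 10.3 V, so I_R = 10.3/0.68 = 15.1 mA.
Check D2: its anode-to-cathode voltage is 7.2 − 10.3 = -3.1 V < 0.7 V, so it is off. The assumption is consistent.

Only D1 conducts; I_R ≈ 15 mA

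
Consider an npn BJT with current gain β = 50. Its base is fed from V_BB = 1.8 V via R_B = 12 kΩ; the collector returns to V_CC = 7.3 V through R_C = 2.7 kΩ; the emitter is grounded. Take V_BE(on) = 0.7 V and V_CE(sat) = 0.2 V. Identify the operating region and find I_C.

saturation; I_C ≈ 2.6 mA

Assume active: I_B = (1.8 − 0.7)/12 = 0.0917 mA, giving I_C = β·I_B = 4.58 mA.
But then V_CE = 7.3 − 4.58×2.7 = -5.08 V < V_CE(sat) = 0.2 V — impossible in the active region.
So the transistor is saturated. With V_CE = 0.2 V, I_C = (V_CC − 0.2)/R_C = 7.1/2.7 = 2.63 mA.
Check: β·I_B = 4.58 mA > I_C = 2.63 mA, confirming saturation.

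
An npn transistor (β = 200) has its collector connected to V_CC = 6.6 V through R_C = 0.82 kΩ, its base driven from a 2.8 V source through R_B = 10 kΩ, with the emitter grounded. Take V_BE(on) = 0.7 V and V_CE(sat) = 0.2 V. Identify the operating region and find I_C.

saturation; I_C ≈ 7.8 mA

Assume active: I_B = (2.8 − 0.7)/10 = 0.21 mA, giving I_C = β·I_B = 42 mA.
But then V_CE = 6.6 − 42×0.82 = -27.8 V < V_CE(sat) = 0.2 V — impossible in the active region.
So the transistor is saturated. With V_CE = 0.2 V, I_C = (V_CC − 0.2)/R_C = 6.4/0.82 = 7.8 mA.
Check: β·I_B = 42 mA > I_C = 7.8 mA, confirming saturation.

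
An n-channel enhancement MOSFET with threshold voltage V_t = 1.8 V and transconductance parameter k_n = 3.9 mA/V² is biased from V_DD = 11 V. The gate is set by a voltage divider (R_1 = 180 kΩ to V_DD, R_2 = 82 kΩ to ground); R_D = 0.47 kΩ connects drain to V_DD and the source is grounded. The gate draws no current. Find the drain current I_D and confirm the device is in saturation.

V_G = V_DD·R_2/(R_1+R_2) = 11×82/262 = 3.44 V. With the source grounded, V_GS = V_G = 3.44 V.
Assume saturation: I_D = (k_n/2)(V_GS − V_t)² = (3.9/2)×(3.44 − 1.8)² = 1.95×1.64² = 5.26 mA.
V_DS = V_DD − I_D·R_D = 11 − 5.26×0.47 = 8.53 V.
Saturation requires V_DS ≥ V_GS − V_t = 1.64 V; 8.53 ≥ 1.64 ✓.

I_D ≈ 5.3 mA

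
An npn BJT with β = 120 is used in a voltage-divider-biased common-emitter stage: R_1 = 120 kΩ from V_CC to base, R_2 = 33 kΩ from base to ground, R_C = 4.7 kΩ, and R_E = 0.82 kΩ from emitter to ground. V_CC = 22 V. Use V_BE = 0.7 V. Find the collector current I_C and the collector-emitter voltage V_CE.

Thevenize the base divider: V_Th = V_CC·R_2/(R_1+R_2) = 22×33/153 = 4.75 V, R_Th = R_1‖R_2 = 25.9 kΩ.
Base-emitter loop: V_Th = I_B·R_Th + V_BE + (β+1)I_B·R_E, so I_B = (4.75 − 0.7) / (25.9 + 121×0.82) = 0.0323 mA.
I_C = β·I_B = 120×0.0323 = 3.88 mA, and I_E = (β+1)I_B = 3.91 mA.
V_CE = V_CC − I_C·R_C − I_E·R_E = 22 − 3.88×4.7 − 3.91×0.82 = 0.555 V.
V_CE = 0.555 V > 0.2 V confirms active-region operation.

I_C ≈ 3.9 mA, V_CE ≈ 0.56 V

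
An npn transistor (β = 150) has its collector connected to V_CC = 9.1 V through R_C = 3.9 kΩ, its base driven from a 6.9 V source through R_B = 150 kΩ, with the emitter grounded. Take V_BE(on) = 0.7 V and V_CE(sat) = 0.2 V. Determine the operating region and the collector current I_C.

Assume active: I_B = (6.9 − 0.7)/150 = 0.0413 mA, giving I_C = β·I_B = 6.2 mA.
But then V_CE = 9.1 − 6.2×3.9 = -15.1 V < V_CE(sat) = 0.2 V — impossible in the active region.
So the transistor is saturated. With V_CE = 0.2 V, I_C = (V_CC − 0.2)/R_C = 8.9/3.9 = 2.28 mA.
Check: β·I_B = 6.2 mA > I_C = 2.28 mA, confirming saturation.

saturation; I_C ≈ 2.3 mA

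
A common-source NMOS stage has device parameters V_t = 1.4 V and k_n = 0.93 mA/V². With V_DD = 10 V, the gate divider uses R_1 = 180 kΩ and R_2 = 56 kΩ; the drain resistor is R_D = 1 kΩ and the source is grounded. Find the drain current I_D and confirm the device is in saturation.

V_G = V_DD·R_2/(R_1+R_2) = 10×56/236 = 2.37 V. With the source grounded, V_GS = V_G = 2.37 V.
Assume saturation: I_D = (k_n/2)(V_GS − V_t)² = (0.93/2)×(2.37 − 1.4)² = 0.465×0.973² = 0.44 mA.
V_DS = V_DD − I_D·R_D = 10 − 0.44×1 = 9.56 V.
Saturation requires V_DS ≥ V_GS − V_t = 0.973 V; 9.56 ≥ 0.973 ✓.

I_D ≈ 0.44 mA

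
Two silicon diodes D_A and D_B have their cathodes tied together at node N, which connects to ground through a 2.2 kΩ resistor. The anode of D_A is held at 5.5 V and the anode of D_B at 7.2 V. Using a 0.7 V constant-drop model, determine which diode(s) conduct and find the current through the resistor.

Assume both conduct. Then node N would need to be at both 5.5−0.7 = 4.8 V and 7.2−0.7 = 6.5 V, which is impossible.
Assume only D_B conducts: V_N = 7.2 − 0.7 = 6.5 V, so I_R = 6.5/2.2 = 2.95 mA.
Check D_A: its anode-to-cathode voltage is 5.5 − 6.5 = -1 V < 0.7 V, so it is off. The assumption is consistent.

Only D_B conducts; I_R ≈ 3 mA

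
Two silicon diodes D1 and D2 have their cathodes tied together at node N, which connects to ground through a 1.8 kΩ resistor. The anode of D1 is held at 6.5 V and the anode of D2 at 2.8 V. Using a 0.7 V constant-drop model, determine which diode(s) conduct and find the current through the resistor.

Only D1 conducts; I_R ≈ 3.2 mA

Assume both conduct. Then node N would need to be at both 6.5−0.7 = 5.8 V and 2.8−0.7 = 2.1 V, which is impossible.
Assume only D1 conducts: V_N = 6.5 − 0.7 = 5.8 V, so I_R = 5.8/1.8 = 3.22 mA.
Check D2: its anode-to-cathode voltage is 2.8 − 5.8 = -3 V < 0.7 V, so it is off. The assumption is consistent.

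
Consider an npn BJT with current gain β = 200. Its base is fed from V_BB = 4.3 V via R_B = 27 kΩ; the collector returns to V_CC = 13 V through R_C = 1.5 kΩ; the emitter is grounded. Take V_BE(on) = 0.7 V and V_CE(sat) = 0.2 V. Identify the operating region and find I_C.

saturation; I_C ≈ 8.5 mA

Assume active: I_B = (4.3 − 0.7)/27 = 0.133 mA, giving I_C = β·I_B = 26.7 mA.
But then V_CE = 13 − 26.7×1.5 = -27 V < V_CE(sat) = 0.2 V — impossible in the active region.
So the transistor is saturated. With V_CE = 0.2 V, I_C = (V_CC − 0.2)/R_C = 12.8/1.5 = 8.53 mA.
Check: β·I_B = 26.7 mA > I_C = 8.53 mA, confirming saturation.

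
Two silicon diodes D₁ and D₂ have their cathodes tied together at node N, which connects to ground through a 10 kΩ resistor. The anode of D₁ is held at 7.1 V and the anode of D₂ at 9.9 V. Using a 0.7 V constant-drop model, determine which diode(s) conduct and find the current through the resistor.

Assume both conduct. Then node N would need to be at both 7.1−0.7 = 6.4 V and 9.9−0.7 = 9.2 V, which is impossible.
Assume only D₂ conducts: V_N = 9.9 − 0.7 = 9.2 V, so I_R = 9.2/10 = 0.92 mA.
Check D₁: its anode-to-cathode voltage is 7.1 − 9.2 = -2.1 V < 0.7 V, so it is off. The assumption is consistent.

Only D₂ conducts; I_R ≈ 0.92 mA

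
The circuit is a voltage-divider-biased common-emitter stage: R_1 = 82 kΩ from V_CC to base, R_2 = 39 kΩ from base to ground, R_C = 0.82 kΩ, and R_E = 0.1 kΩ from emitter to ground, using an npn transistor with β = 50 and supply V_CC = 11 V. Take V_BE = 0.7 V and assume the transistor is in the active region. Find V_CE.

V_CE ≈ 6.8 V

Thevenize the base divider: V_Th = V_CC·R_2/(R_1+R_2) = 11×39/121 = 3.55 V, R_Th = R_1‖R_2 = 26.4 kΩ.
Base-emitter loop: V_Th = I_B·R_Th + V_BE + (β+1)I_B·R_E, so I_B = (3.55 − 0.7) / (26.4 + 51×0.1) = 0.0902 mA.
I_C = β·I_B = 50×0.0902 = 4.51 mA, and I_E = (β+1)I_B = 4.6 mA.
V_CE = V_CC − I_C·R_C − I_E·R_E = 11 − 4.51×0.82 − 4.6×0.1 = 6.84 V.
V_CE = 6.84 V > 0.2 V confirms active-region operation.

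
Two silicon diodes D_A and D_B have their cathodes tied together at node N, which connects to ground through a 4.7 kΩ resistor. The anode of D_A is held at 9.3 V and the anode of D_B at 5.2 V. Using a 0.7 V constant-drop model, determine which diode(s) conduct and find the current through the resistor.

Only D_A conducts; I_R ≈ 1.8 mA

Assume both conduct. Then node N would need to be at both 9.3−0.7 = 8.6 V and 5.2−0.7 = 4.5 V, which is impossible.
Assume only D_A conducts: V_N = 9.3 − 0.7 = 8.6 V, so I_R = 8.6/4.7 = 1.83 mA.
Check D_B: its anode-to-cathode voltage is 5.2 − 8.6 = -3.4 V < 0.7 V, so it is off. The assumption is consistent.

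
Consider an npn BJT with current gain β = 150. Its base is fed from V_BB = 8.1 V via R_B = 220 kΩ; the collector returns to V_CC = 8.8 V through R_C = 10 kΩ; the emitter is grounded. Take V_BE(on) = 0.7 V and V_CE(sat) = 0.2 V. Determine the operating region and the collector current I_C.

saturation; I_C ≈ 0.86 mA

Assume active: I_B = (8.1 − 0.7)/220 = 0.0336 mA, giving I_C = β·I_B = 5.05 mA.
But then V_CE = 8.8 − 5.05×10 = -41.7 V < V_CE(sat) = 0.2 V — impossible in the active region.
So the transistor is saturated. With V_CE = 0.2 V, I_C = (V_CC − 0.2)/R_C = 8.6/10 = 0.86 mA.
Check: β·I_B = 5.05 mA > I_C = 0.86 mA, confirming saturation.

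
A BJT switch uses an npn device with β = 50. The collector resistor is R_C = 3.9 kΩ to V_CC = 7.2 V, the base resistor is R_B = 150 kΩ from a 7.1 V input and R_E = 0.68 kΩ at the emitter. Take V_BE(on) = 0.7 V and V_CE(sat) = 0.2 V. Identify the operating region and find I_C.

saturation; I_C ≈ 1.5 mA

Assume active: I_B = (7.1 − 0.7)/(150 + 51×0.68) = 0.0347 mA, I_C = β·I_B = 1.73 mA.
Then V_CE = 7.2 − 1.73×3.9 − 1.77×0.68 = -0.759 V < 0.2 V — the active assumption fails.
Re-solve with V_CE = 0.2 V. KCL at the emitter: V_E/R_E = (V_BB−0.7−V_E)/R_B + (V_CC−0.2−V_E)/R_C, giving V_E = 1.06 V.
I_C = (V_CC − 0.2 − V_E)/R_C = (7 − 1.06)/3.9 = 1.52 mA.
Check: I_B = (6.4 − 1.06)/150 = 0.0356 mA, and β·I_B = 1.78 mA > I_C, confirming saturation.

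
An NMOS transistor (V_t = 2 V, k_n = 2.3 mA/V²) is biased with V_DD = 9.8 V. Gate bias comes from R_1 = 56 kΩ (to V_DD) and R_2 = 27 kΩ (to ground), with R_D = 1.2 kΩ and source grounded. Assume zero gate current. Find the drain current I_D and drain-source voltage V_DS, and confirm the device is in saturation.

I_D ≈ 1.6 mA, V_DS ≈ 7.9 V

V_G = V_DD·R_2/(R_1+R_2) = 9.8×27/83 = 3.19 V. With the source grounded, V_GS = V_G = 3.19 V.
Assume saturation: I_D = (k_n/2)(V_GS − V_t)² = (2.3/2)×(3.19 − 2)² = 1.15×1.19² = 1.62 mA.
V_DS = V_DD − I_D·R_D = 9.8 − 1.62×1.2 = 7.85 V.
Saturation requires V_DS ≥ V_GS − V_t = 1.19 V; 7.85 ≥ 1.19 ✓.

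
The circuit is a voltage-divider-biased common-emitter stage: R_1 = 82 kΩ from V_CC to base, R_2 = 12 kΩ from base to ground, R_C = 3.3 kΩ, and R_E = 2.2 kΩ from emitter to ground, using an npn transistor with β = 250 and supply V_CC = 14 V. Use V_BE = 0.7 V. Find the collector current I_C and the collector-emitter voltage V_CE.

Thevenize the base divider: V_Th = V_CC·R_2/(R_1+R_2) = 14×12/94 = 1.79 V, R_Th = R_1‖R_2 = 10.5 kΩ.
Base-emitter loop: V_Th = I_B·R_Th + V_BE + (β+1)I_B·R_E, so I_B = (1.79 − 0.7) / (10.5 + 251×2.2) = 0.00193 mA.
I_C = β·I_B = 250×0.00193 = 0.483 mA, and I_E = (β+1)I_B = 0.485 mA.
V_CE = V_CC − I_C·R_C − I_E·R_E = 14 − 0.483×3.3 − 0.485×2.2 = 11.3 V.
V_CE = 11.3 V > 0.2 V confirms active-region operation.

I_C ≈ 0.48 mA, V_CE ≈ 11 V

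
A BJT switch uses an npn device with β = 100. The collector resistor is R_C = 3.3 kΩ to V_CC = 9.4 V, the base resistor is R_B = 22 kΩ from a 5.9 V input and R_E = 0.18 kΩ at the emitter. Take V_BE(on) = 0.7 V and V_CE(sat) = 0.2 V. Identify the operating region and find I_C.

saturation; I_C ≈ 2.6 mA

Assume active: I_B = (5.9 − 0.7)/(22 + 101×0.18) = 0.129 mA, I_C = β·I_B = 12.9 mA.
Then V_CE = 9.4 − 12.9×3.3 − 13.1×0.18 = -35.7 V < 0.2 V — the active assumption fails.
Re-solve with V_CE = 0.2 V. KCL at the emitter: V_E/R_E = (V_BB−0.7−V_E)/R_B + (V_CC−0.2−V_E)/R_C, giving V_E = 0.512 V.
I_C = (V_CC − 0.2 − V_E)/R_C = (9.2 − 0.512)/3.3 = 2.63 mA.
Check: I_B = (5.2 − 0.512)/22 = 0.213 mA, and β·I_B = 21.3 mA > I_C, confirming saturation.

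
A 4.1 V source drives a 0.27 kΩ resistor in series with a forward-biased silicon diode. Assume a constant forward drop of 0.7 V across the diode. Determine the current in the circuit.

KVL around the loop: 4.1 = V_D + I·R = 0.7 + I × 0.27 kΩ.
So I = (4.1 − 0.7) / 0.27 kΩ = 3.4 / 0.27 = 12.6 mA.

I ≈ 13 mA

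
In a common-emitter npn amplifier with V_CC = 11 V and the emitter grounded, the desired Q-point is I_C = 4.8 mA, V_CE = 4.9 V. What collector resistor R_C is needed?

R_C ≈ 1.3 kΩ

Collector loop: V_CC = I_C·R_C + V_CE.
R_C = (V_CC − V_CE)/I_C = (11 − 4.9)/4.8 = 1.27 kΩ.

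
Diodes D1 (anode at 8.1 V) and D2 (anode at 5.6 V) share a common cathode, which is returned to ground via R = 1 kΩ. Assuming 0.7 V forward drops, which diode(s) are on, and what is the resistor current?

Only D1 conducts; I_R ≈ 7.4 mA

Assume both conduct. Then node N would need to be at both 8.1−0.7 = 7.4 V and 5.6−0.7 = 4.9 V, which is impossible.
Assume only D1 conducts: V_N = 8.1 − 0.7 = 7.4 V, so I_R = 7.4/1 = 7.4 mA.
Check D2: its anode-to-cathode voltage is 5.6 − 7.4 = -1.8 V < 0.7 V, so it is off. The assumption is consistent.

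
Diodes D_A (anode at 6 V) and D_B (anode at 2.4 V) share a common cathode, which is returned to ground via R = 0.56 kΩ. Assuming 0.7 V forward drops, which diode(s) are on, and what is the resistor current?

Assume both conduct. Then node N would need to be at both 6−0.7 = 5.3 V and 2.4−0.7 = 1.7 V, which is impossible.
Assume only D_A conducts: V_N = 6 − 0.7 = 5.3 V, so I_R = 5.3/0.56 = 9.46 mA.
Check D_B: its anode-to-cathode voltage is 2.4 − 5.3 = -2.9 V < 0.7 V, so it is off. The assumption is consistent.

Only D_A conducts; I_R ≈ 9.5 mA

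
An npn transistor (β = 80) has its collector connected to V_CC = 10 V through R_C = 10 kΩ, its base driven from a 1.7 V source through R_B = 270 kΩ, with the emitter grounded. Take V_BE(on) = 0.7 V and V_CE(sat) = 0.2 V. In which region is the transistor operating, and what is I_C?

active; I_C ≈ 0.3 mA

Assume active. Base-emitter loop: I_B = (V_BB − V_BE)/R_B = (1.7 − 0.7)/270 = 0.0037 mA.
I_C = β·I_B = 80×0.0037 = 0.296 mA.
V_CE = V_CC − I_C·R_C = 10 − 0.296×10 = 7.04 V > V_CE(sat), so the active-region assumption holds.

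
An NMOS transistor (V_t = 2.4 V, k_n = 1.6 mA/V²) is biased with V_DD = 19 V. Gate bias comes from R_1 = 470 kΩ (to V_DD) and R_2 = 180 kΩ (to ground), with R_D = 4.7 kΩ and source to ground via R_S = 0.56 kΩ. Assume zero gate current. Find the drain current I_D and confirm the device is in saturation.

V_G = V_DD·R_2/(R_1+R_2) = 19×180/650 = 5.26 V.
Assume saturation: I_D = (k_n/2)(V_GS − V_t)² with V_GS = V_G − I_D·R_S = 5.26 − 0.56·I_D.
Substituting gives 0.251·I_D² − 3.56·I_D + 6.55 = 0, with roots I_D = 2.17 or 12 mA.
The root I_D = 12 mA gives V_GS = -1.48 V ≤ V_t, so take I_D = 2.17 mA.
Then V_GS = 4.05 V and V_DS = V_DD − I_D(R_D+R_S) = 19 − 2.17×5.26 = 7.59 V.
Saturation requires V_DS ≥ V_GS − V_t = 1.65 V; 7.59 ≥ 1.65 ✓.

I_D ≈ 2.2 mA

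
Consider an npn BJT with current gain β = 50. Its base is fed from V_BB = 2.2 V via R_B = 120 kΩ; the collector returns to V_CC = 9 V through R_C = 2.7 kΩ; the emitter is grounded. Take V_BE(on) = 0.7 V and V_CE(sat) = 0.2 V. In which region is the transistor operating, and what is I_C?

Assume active. Base-emitter loop: I_B = (V_BB − V_BE)/R_B = (2.2 − 0.7)/120 = 0.0125 mA.
I_C = β·I_B = 50×0.0125 = 0.625 mA.
V_CE = V_CC − I_C·R_C = 9 − 0.625×2.7 = 7.31 V > V_CE(sat), so the active-region assumption holds.

active; I_C ≈ 0.63 mA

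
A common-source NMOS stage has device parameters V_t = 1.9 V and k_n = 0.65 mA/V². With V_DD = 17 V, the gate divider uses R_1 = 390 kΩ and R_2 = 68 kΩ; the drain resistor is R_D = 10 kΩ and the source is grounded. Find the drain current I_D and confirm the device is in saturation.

I_D ≈ 0.13 mA

V_G = V_DD·R_2/(R_1+R_2) = 17×68/458 = 2.52 V. With the source grounded, V_GS = V_G = 2.52 V.
Assume saturation: I_D = (k_n/2)(V_GS − V_t)² = (0.65/2)×(2.52 − 1.9)² = 0.325×0.624² = 0.127 mA.
V_DS = V_DD − I_D·R_D = 17 − 0.127×10 = 15.7 V.
Saturation requires V_DS ≥ V_GS − V_t = 0.624 V; 15.7 ≥ 0.624 ✓.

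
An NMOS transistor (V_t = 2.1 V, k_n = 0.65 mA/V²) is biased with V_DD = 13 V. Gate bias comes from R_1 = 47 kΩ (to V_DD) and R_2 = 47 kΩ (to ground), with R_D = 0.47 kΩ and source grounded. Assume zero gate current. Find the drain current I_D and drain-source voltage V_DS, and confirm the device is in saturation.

I_D ≈ 6.3 mA, V_DS ≈ 10 V

V_G = V_DD·R_2/(R_1+R_2) = 13×47/94 = 6.5 V. With the source grounded, V_GS = V_G = 6.5 V.
Assume saturation: I_D = (k_n/2)(V_GS − V_t)² = (0.65/2)×(6.5 − 2.1)² = 0.325×4.4² = 6.29 mA.
V_DS = V_DD − I_D·R_D = 13 − 6.29×0.47 = 10 V.
Saturation requires V_DS ≥ V_GS − V_t = 4.4 V; 10 ≥ 4.4 ✓.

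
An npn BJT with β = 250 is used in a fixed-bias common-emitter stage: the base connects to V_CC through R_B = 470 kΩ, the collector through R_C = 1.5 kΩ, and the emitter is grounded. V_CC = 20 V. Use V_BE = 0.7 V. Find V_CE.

Base loop: V_CC = I_B·R_B + V_BE, so I_B = (20 − 0.7)/470 kΩ = 0.0411 mA.
In the active region I_C = β·I_B = 250 × 0.0411 = 10.3 mA.
Collector loop: V_CE = V_CC − I_C·R_C = 20 − 10.3×1.5 = 4.6 V.
Since V_CE = 4.6 V > V_CE(sat) ≈ 0.2 V, the transistor is in the active region as assumed.

V_CE ≈ 4.6 V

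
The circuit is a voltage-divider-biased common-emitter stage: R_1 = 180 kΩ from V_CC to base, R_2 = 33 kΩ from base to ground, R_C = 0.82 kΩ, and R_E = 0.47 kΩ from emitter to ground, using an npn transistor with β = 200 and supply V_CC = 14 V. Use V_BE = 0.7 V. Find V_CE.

Thevenize the base divider: V_Th = V_CC·R_2/(R_1+R_2) = 14×33/213 = 2.17 V, R_Th = R_1‖R_2 = 27.9 kΩ.
Base-emitter loop: V_Th = I_B·R_Th + V_BE + (β+1)I_B·R_E, so I_B = (2.17 − 0.7) / (27.9 + 201×0.47) = 0.012 mA.
I_C = β·I_B = 200×0.012 = 2.4 mA, and I_E = (β+1)I_B = 2.41 mA.
V_CE = V_CC − I_C·R_C − I_E·R_E = 14 − 2.4×0.82 − 2.41×0.47 = 10.9 V.
V_CE = 10.9 V > 0.2 V confirms active-region operation.

V_CE ≈ 11 V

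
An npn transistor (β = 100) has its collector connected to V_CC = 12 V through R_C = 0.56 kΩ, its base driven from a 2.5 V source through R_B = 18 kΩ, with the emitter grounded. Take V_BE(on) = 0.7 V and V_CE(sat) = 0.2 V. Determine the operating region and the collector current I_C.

active; I_C ≈ 10 mA

Assume active. Base-emitter loop: I_B = (V_BB − V_BE)/R_B = (2.5 − 0.7)/18 = 0.1 mA.
I_C = β·I_B = 100×0.1 = 10 mA.
V_CE = V_CC − I_C·R_C = 12 − 10×0.56 = 6.4 V > V_CE(sat), so the active-region assumption holds.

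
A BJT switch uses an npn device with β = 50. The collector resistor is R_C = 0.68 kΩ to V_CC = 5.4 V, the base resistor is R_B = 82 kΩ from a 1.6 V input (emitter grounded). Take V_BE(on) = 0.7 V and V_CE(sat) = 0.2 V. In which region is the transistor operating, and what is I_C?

Assume active. Base-emitter loop: I_B = (V_BB − V_BE)/R_B = (1.6 − 0.7)/82 = 0.011 mA.
I_C = β·I_B = 50×0.011 = 0.549 mA.
V_CE = V_CC − I_C·R_C = 5.4 − 0.549×0.68 = 5.03 V > V_CE(sat), so the active-region assumption holds.

active; I_C ≈ 0.55 mA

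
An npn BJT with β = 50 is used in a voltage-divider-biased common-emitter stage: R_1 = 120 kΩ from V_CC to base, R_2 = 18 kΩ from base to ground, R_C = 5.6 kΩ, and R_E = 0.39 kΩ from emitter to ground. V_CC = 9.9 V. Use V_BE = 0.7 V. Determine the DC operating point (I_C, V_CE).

I_C ≈ 0.83 mA, V_CE ≈ 4.9 V

Thevenize the base divider: V_Th = V_CC·R_2/(R_1+R_2) = 9.9×18/138 = 1.29 V, R_Th = R_1‖R_2 = 15.7 kΩ.
Base-emitter loop: V_Th = I_B·R_Th + V_BE + (β+1)I_B·R_E, so I_B = (1.29 − 0.7) / (15.7 + 51×0.39) = 0.0166 mA.
I_C = β·I_B = 50×0.0166 = 0.832 mA, and I_E = (β+1)I_B = 0.848 mA.
V_CE = V_CC − I_C·R_C − I_E·R_E = 9.9 − 0.832×5.6 − 0.848×0.39 = 4.91 V.
V_CE = 4.91 V > 0.2 V confirms active-region operation.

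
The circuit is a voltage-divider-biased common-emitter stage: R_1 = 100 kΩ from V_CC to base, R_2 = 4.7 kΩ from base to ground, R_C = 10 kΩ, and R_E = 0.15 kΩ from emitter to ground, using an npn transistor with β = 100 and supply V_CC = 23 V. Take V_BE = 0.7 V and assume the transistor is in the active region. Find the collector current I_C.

Thevenize the base divider: V_Th = V_CC·R_2/(R_1+R_2) = 23×4.7/105 = 1.03 V, R_Th = R_1‖R_2 = 4.49 kΩ.
Base-emitter loop: V_Th = I_B·R_Th + V_BE + (β+1)I_B·R_E, so I_B = (1.03 − 0.7) / (4.49 + 101×0.15) = 0.0169 mA.
I_C = β·I_B = 100×0.0169 = 1.69 mA, and I_E = (β+1)I_B = 1.71 mA.
V_CE = V_CC − I_C·R_C − I_E·R_E = 23 − 1.69×10 − 1.71×0.15 = 5.81 V.
V_CE = 5.81 V > 0.2 V confirms active-region operation.

I_C ≈ 1.7 mA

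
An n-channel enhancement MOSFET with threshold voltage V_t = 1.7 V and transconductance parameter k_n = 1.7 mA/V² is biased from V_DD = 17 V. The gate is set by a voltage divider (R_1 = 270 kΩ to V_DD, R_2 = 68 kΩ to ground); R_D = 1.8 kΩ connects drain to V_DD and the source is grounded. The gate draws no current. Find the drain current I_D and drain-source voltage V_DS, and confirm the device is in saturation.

I_D ≈ 2.5 mA, V_DS ≈ 12 V

V_G = V_DD·R_2/(R_1+R_2) = 17×68/338 = 3.42 V. With the source grounded, V_GS = V_G = 3.42 V.
Assume saturation: I_D = (k_n/2)(V_GS − V_t)² = (1.7/2)×(3.42 − 1.7)² = 0.85×1.72² = 2.51 mA.
V_DS = V_DD − I_D·R_D = 17 − 2.51×1.8 = 12.5 V.
Saturation requires V_DS ≥ V_GS − V_t = 1.72 V; 12.5 ≥ 1.72 ✓.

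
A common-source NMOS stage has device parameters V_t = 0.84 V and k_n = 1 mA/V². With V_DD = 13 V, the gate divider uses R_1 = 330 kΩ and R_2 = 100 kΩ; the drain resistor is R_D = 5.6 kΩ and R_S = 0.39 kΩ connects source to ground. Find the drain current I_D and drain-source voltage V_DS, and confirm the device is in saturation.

I_D ≈ 1.4 mA, V_DS ≈ 4.8 V

V_G = V_DD·R_2/(R_1+R_2) = 13×100/430 = 3.02 V.
Assume saturation: I_D = (k_n/2)(V_GS − V_t)² with V_GS = V_G − I_D·R_S = 3.02 − 0.39·I_D.
Substituting gives 0.0761·I_D² − 1.85·I_D + 2.38 = 0, with roots I_D = 1.36 or 23 mA.
The root I_D = 23 mA gives V_GS = -5.94 V ≤ V_t, so take I_D = 1.36 mA.
Then V_GS = 2.49 V and V_DS = V_DD − I_D(R_D+R_S) = 13 − 1.36×5.99 = 4.83 V.
Saturation requires V_DS ≥ V_GS − V_t = 1.65 V; 4.83 ≥ 1.65 ✓.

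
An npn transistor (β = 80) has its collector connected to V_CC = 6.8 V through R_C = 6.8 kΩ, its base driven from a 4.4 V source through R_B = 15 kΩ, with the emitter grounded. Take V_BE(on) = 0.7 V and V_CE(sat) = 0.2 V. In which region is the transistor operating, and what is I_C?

saturation; I_C ≈ 0.97 mA

Assume active: I_B = (4.4 − 0.7)/15 = 0.247 mA, giving I_C = β·I_B = 19.7 mA.
But then V_CE = 6.8 − 19.7×6.8 = -127 V < V_CE(sat) = 0.2 V — impossible in the active region.
So the transistor is saturated. With V_CE = 0.2 V, I_C = (V_CC − 0.2)/R_C = 6.6/6.8 = 0.971 mA.
Check: β·I_B = 19.7 mA > I_C = 0.971 mA, confirming saturation.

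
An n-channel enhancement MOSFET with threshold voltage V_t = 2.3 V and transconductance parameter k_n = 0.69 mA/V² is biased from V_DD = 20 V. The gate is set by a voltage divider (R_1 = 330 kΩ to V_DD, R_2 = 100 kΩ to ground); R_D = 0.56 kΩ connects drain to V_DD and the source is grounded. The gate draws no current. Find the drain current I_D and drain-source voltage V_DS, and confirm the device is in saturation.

V_G = V_DD·R_2/(R_1+R_2) = 20×100/430 = 4.65 V. With the source grounded, V_GS = V_G = 4.65 V.
Assume saturation: I_D = (k_n/2)(V_GS − V_t)² = (0.69/2)×(4.65 − 2.3)² = 0.345×2.35² = 1.91 mA.
V_DS = V_DD − I_D·R_D = 20 − 1.91×0.56 = 18.9 V.
Saturation requires V_DS ≥ V_GS − V_t = 2.35 V; 18.9 ≥ 2.35 ✓.

I_D ≈ 1.9 mA, V_DS ≈ 19 V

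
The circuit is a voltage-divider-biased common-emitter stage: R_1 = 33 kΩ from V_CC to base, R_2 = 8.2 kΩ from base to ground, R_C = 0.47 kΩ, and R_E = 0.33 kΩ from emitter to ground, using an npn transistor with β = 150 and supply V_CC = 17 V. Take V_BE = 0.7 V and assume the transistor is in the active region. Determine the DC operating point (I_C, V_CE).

I_C ≈ 7.1 mA, V_CE ≈ 11 V

Thevenize the base divider: V_Th = V_CC·R_2/(R_1+R_2) = 17×8.2/41.2 = 3.38 V, R_Th = R_1‖R_2 = 6.57 kΩ.
Base-emitter loop: V_Th = I_B·R_Th + V_BE + (β+1)I_B·R_E, so I_B = (3.38 − 0.7) / (6.57 + 151×0.33) = 0.0476 mA.
I_C = β·I_B = 150×0.0476 = 7.14 mA, and I_E = (β+1)I_B = 7.18 mA.
V_CE = V_CC − I_C·R_C − I_E·R_E = 17 − 7.14×0.47 − 7.18×0.33 = 11.3 V.
V_CE = 11.3 V > 0.2 V confirms active-region operation.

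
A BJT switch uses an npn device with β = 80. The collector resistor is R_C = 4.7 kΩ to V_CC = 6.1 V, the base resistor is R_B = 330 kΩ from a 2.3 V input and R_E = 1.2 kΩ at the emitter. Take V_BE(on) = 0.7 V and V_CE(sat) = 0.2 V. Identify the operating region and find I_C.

Assume active. Base-emitter loop: I_B = (V_BB − V_BE)/(R_B + (β+1)R_E) = (2.3 − 0.7)/(330 + 81×1.2) = 0.00375 mA.
I_C = β·I_B = 80×0.00375 = 0.3 mA.
V_CE = V_CC − I_C·R_C − I_E·R_E = 6.1 − 0.3×4.7 − 0.303×1.2 = 4.33 V > V_CE(sat), so the active-region assumption holds.

active; I_C ≈ 0.3 mA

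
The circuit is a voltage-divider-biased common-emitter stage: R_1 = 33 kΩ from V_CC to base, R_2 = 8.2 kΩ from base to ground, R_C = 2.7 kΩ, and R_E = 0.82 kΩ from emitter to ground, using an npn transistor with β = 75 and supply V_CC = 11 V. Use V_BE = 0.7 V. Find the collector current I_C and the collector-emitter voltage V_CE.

Thevenize the base divider: V_Th = V_CC·R_2/(R_1+R_2) = 11×8.2/41.2 = 2.19 V, R_Th = R_1‖R_2 = 6.57 kΩ.
Base-emitter loop: V_Th = I_B·R_Th + V_BE + (β+1)I_B·R_E, so I_B = (2.19 − 0.7) / (6.57 + 76×0.82) = 0.0216 mA.
I_C = β·I_B = 75×0.0216 = 1.62 mA, and I_E = (β+1)I_B = 1.64 mA.
V_CE = V_CC − I_C·R_C − I_E·R_E = 11 − 1.62×2.7 − 1.64×0.82 = 5.27 V.
V_CE = 5.27 V > 0.2 V confirms active-region operation.

I_C ≈ 1.6 mA, V_CE ≈ 5.3 V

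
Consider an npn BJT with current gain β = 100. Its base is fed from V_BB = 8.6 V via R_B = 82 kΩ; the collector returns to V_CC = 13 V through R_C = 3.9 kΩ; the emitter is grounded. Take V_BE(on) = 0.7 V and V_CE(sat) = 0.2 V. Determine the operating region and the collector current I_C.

saturation; I_C ≈ 3.3 mA

Assume active: I_B = (8.6 − 0.7)/82 = 0.0963 mA, giving I_C = β·I_B = 9.63 mA.
But then V_CE = 13 − 9.63×3.9 = -24.6 V < V_CE(sat) = 0.2 V — impossible in the active region.
So the transistor is saturated. With V_CE = 0.2 V, I_C = (V_CC − 0.2)/R_C = 12.8/3.9 = 3.28 mA.
Check: β·I_B = 9.63 mA > I_C = 3.28 mA, confirming saturation.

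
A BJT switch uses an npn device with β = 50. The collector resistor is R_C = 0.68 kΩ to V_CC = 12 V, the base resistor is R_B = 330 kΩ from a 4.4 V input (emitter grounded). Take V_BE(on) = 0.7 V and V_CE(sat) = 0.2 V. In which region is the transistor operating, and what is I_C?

active; I_C ≈ 0.56 mA

Assume active. Base-emitter loop: I_B = (V_BB − V_BE)/R_B = (4.4 − 0.7)/330 = 0.0112 mA.
I_C = β·I_B = 50×0.0112 = 0.561 mA.
V_CE = V_CC − I_C·R_C = 12 − 0.561×0.68 = 11.6 V > V_CE(sat), so the active-region assumption holds.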